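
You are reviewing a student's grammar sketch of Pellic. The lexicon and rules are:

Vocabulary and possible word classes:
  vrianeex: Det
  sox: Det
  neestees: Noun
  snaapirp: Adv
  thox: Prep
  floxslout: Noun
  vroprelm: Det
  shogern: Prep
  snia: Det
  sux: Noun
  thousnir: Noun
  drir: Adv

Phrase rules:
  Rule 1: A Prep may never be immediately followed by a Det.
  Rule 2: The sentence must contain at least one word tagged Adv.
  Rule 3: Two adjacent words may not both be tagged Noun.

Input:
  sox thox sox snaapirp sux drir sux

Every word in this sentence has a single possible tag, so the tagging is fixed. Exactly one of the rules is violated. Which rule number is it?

1

Fixed tagging: Det Prep Det Adv Noun Adv Noun.
Applying the rules: R1 ✗, R2 ✓, R3 ✓.
Only rule 1 fails.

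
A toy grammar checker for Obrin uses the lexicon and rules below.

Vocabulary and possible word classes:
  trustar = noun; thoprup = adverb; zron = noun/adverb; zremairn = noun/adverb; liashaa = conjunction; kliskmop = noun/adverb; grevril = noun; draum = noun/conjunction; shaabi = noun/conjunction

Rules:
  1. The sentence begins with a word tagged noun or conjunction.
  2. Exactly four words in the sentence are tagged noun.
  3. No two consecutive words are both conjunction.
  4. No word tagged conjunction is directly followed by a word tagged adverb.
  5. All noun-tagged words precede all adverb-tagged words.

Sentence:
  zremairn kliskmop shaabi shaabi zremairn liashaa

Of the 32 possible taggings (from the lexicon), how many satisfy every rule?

Candidates per position — 1:zremairn {noun,adverb}; 2:kliskmop {noun,adverb}; 3:shaabi {noun,conjunction}; 4:shaabi {noun,conjunction}; 5:zremairn {noun,adverb}; 6:liashaa {conjunction}.
There are 32 candidate sequences in total.
The sequences that satisfy every rule: noun noun noun noun adverb conjunction; noun noun noun conjunction noun conjunction; noun noun conjunction noun noun conjunction.
Count = 3.

3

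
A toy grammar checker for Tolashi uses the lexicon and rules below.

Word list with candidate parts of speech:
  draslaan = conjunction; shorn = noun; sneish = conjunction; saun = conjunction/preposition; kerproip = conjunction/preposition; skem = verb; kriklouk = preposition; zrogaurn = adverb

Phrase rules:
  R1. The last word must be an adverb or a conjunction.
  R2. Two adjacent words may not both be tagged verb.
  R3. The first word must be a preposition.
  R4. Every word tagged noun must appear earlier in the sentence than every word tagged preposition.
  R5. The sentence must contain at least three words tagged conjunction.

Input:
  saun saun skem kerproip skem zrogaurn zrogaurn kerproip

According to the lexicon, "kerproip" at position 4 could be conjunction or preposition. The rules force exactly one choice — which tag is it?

conjunction

Candidates per position — 1:saun {conjunction,preposition}; 2:saun {conjunction,preposition}; 3:skem {verb}; 4:kerproip {conjunction,preposition}; 5:skem {verb}; 6:zrogaurn {adverb}; 7:zrogaurn {adverb}; 8:kerproip {conjunction,preposition}.
Word 1 cannot be conjunction — rule 3 would then fail for every completion. It is preposition.
Word 2 cannot be preposition — rule 5 would then fail for every completion. It is conjunction.
Word 4 cannot be preposition — rule 5 would then fail for every completion. It is conjunction.
Word 8 cannot be preposition — rule 1 would then fail for every completion. It is conjunction.
The only consistent sequence is: preposition conjunction verb conjunction verb adverb adverb conjunction.
Rule-by-rule: rule 1 ✓; rule 2 ✓; rule 3 ✓; rule 4 ✓; rule 5 ✓.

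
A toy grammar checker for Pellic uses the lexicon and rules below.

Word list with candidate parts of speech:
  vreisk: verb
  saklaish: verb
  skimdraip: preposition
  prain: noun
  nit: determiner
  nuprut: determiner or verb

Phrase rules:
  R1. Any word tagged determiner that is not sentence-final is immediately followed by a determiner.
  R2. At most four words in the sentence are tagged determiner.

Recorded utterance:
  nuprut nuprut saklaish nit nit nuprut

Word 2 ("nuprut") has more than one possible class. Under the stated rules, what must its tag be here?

Candidates per position — 1:nuprut {determiner,verb}; 2:nuprut {determiner,verb}; 3:saklaish {verb}; 4:nit {determiner}; 5:nit {determiner}; 6:nuprut {determiner,verb}.
Position 1: determiner is ruled out by rule 1; that leaves verb.
Position 2: determiner is ruled out by rule 1; that leaves verb.
Position 6: verb is ruled out by rule 1; that leaves determiner.
The only consistent sequence is: verb verb verb determiner determiner determiner.
Verifying each rule — rule 1 satisfied; rule 2 satisfied.

verb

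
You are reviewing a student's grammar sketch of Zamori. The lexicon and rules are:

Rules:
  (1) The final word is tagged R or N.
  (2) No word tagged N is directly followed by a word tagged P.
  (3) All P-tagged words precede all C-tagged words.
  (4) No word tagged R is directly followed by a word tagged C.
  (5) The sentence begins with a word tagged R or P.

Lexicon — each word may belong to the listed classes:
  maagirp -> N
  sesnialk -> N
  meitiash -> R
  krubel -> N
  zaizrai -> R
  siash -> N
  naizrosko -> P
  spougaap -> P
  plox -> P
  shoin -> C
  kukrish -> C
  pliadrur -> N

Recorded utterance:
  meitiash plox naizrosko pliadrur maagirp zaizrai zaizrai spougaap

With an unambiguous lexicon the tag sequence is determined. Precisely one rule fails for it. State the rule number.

1

Fixed tagging: R P P N N R R P.
Checking each rule: R1 ✗, R2 ✓, R3 ✓, R4 ✓, R5 ✓.
Only rule 1 fails.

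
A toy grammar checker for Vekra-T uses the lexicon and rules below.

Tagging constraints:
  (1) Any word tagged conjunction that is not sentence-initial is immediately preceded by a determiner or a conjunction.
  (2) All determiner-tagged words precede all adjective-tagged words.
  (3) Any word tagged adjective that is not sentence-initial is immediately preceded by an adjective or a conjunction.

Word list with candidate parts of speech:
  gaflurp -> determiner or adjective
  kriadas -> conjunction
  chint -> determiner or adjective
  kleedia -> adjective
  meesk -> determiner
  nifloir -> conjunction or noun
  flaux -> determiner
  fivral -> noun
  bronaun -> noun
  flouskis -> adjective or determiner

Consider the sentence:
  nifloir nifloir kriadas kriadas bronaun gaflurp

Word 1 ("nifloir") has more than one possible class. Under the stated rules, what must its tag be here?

conjunction

Candidates per position — 1:nifloir {conjunction,noun}; 2:nifloir {conjunction,noun}; 3:kriadas {conjunction}; 4:kriadas {conjunction}; 5:bronaun {noun}; 6:gaflurp {determiner,adjective}.
Word 1 cannot be noun — rule 1 would then fail for every completion. It is conjunction.
Word 2 cannot be noun — rule 1 would then fail for every completion. It is conjunction.
Word 6 cannot be adjective — rule 3 would then fail for every completion. It is determiner.
The only consistent sequence is: conjunction conjunction conjunction conjunction noun determiner.
Checking: rule 1 ok; rule 2 ok; rule 3 ok.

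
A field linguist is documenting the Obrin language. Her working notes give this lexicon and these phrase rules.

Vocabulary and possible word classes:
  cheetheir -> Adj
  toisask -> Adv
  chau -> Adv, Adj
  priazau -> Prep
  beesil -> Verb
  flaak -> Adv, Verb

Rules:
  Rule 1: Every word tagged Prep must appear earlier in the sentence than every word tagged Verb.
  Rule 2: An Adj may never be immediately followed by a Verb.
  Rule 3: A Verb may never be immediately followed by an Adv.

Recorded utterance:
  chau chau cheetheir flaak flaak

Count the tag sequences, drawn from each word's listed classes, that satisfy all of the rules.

Candidates per position — 1:chau {Adv,Adj}; 2:chau {Adv,Adj}; 3:cheetheir {Adj}; 4:flaak {Adv,Verb}; 5:flaak {Adv,Verb}.
There are 16 candidate sequences in total.
Checking each against the rules leaves 8 sequences.
Count = 8.

8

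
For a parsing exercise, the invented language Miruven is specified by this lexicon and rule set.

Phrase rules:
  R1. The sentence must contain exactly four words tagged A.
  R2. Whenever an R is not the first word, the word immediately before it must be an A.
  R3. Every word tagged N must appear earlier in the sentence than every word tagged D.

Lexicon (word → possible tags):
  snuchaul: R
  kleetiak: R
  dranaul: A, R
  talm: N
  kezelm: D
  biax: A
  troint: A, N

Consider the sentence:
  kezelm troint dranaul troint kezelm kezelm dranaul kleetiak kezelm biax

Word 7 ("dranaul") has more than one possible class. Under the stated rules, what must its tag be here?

Candidates per position — 1:kezelm {D}; 2:troint {A,N}; 3:dranaul {A,R}; 4:troint {A,N}; 5:kezelm {D}; 6:kezelm {D}; 7:dranaul {A,R}; 8:kleetiak {R}; 9:kezelm {D}; 10:biax {A}.
If word 2 were N, no tagging could satisfy rule 3; so word 2 is A.
If word 4 were N, no tagging could satisfy rule 3; so word 4 is A.
If word 7 were R, no tagging could satisfy rule 2; so word 7 is A.
If word 3 were A, no tagging could satisfy rule 1; so word 3 is R.
The only consistent sequence is: D A R A D D A R D A.
Checking: rule 1 satisfied; rule 2 satisfied; rule 3 satisfied.

A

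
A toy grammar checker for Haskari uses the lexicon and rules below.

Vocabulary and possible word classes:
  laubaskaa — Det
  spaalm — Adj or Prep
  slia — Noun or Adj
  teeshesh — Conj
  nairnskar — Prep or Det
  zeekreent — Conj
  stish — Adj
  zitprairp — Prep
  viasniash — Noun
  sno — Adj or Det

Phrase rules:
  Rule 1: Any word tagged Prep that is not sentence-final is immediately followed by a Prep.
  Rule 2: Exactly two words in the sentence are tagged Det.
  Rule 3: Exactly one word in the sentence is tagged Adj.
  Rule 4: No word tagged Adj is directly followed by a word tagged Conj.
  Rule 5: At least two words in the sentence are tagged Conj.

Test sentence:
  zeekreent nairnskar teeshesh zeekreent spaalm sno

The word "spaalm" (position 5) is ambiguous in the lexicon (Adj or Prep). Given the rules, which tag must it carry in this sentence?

Candidates per position — 1:zeekreent {Conj}; 2:nairnskar {Prep,Det}; 3:teeshesh {Conj}; 4:zeekreent {Conj}; 5:spaalm {Adj,Prep}; 6:sno {Adj,Det}.
If word 2 were Prep, no tagging could satisfy rule 1; so word 2 is Det.
If word 5 were Prep, no tagging could satisfy rule 1; so word 5 is Adj.
If word 6 were Adj, no tagging could satisfy rule 2; so word 6 is Det.
The unique satisfying tagging is: Conj Det Conj Conj Adj Det.
Rule-by-rule: rule 1 holds; rule 2 holds; rule 3 holds; rule 4 holds; rule 5 holds.

Adj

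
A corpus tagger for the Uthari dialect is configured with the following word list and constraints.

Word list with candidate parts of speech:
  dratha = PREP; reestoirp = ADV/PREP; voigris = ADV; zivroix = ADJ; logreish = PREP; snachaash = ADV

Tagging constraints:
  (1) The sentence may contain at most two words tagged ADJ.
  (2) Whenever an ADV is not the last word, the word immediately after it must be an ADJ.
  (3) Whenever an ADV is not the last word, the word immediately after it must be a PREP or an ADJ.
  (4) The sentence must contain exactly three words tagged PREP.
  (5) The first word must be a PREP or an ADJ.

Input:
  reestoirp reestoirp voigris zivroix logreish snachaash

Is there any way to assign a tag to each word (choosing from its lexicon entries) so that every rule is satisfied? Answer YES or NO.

YES

Candidates per position — 1:reestoirp {ADV,PREP}; 2:reestoirp {ADV,PREP}; 3:voigris {ADV}; 4:zivroix {ADJ}; 5:logreish {PREP}; 6:snachaash {ADV}.
One satisfying assignment: PREP PREP ADV ADJ PREP ADV.
Verifying each rule — rule 1 ✓; rule 2 ✓; rule 3 ✓; rule 4 ✓; rule 5 ✓.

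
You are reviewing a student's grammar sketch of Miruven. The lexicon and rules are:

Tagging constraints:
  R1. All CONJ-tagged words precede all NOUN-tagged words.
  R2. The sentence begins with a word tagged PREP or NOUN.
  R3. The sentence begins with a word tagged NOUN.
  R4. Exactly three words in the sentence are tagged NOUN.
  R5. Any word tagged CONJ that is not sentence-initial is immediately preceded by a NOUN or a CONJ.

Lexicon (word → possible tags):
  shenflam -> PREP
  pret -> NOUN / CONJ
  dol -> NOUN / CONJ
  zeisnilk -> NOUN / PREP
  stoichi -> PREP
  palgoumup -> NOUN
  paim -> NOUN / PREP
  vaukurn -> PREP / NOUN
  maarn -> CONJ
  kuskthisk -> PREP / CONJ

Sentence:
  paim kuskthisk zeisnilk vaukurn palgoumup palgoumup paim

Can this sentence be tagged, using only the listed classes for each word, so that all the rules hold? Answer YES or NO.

Candidates per position — 1:paim {NOUN,PREP}; 2:kuskthisk {PREP,CONJ}; 3:zeisnilk {NOUN,PREP}; 4:vaukurn {PREP,NOUN}; 5:palgoumup {NOUN}; 6:palgoumup {NOUN}; 7:paim {NOUN,PREP}.
One satisfying assignment: NOUN PREP PREP PREP NOUN NOUN PREP.
Verifying each rule — rule 1 holds; rule 2 holds; rule 3 holds; rule 4 holds; rule 5 holds.

YES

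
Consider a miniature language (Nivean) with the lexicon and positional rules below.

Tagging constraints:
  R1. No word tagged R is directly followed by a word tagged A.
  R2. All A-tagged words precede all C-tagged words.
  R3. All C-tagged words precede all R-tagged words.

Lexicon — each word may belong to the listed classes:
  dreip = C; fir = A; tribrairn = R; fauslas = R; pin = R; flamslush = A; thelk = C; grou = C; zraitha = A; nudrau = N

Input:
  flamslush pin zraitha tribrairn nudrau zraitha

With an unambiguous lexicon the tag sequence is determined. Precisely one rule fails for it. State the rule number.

1

Fixed tagging: A R A R N A.
Rule check: R1 fail, R2 pass, R3 pass.
Only rule 1 fails.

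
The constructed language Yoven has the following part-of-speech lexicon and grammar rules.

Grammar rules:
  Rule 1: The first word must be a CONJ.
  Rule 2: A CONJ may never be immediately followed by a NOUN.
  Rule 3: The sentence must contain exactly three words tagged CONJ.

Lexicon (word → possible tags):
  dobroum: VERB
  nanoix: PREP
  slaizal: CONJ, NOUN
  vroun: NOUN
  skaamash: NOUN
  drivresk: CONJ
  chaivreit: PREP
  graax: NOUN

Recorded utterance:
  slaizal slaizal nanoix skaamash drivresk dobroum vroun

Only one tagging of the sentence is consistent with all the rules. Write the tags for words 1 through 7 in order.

Candidates per position — 1:slaizal {CONJ,NOUN}; 2:slaizal {CONJ,NOUN}; 3:nanoix {PREP}; 4:skaamash {NOUN}; 5:drivresk {CONJ}; 6:dobroum {VERB}; 7:vroun {NOUN}.
If word 1 were NOUN, no tagging could satisfy rule 1; so word 1 is CONJ.
If word 2 were NOUN, no tagging could satisfy rule 2; so word 2 is CONJ.
The unique satisfying tagging is: CONJ CONJ PREP NOUN CONJ VERB NOUN.
Rule-by-rule: rule 1 satisfied; rule 2 satisfied; rule 3 satisfied.

CONJ CONJ PREP NOUN CONJ VERB NOUN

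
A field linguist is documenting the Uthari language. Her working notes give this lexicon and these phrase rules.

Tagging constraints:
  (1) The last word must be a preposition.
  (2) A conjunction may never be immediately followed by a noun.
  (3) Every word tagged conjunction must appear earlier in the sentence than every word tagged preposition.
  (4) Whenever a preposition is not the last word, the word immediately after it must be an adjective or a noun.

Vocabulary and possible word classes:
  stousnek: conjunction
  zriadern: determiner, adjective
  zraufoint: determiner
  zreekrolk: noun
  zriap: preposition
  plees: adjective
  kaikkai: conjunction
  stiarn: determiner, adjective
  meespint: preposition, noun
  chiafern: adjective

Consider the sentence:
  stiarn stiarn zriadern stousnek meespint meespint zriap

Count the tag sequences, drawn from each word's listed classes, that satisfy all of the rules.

8

Candidates per position — 1:stiarn {determiner,adjective}; 2:stiarn {determiner,adjective}; 3:zriadern {determiner,adjective}; 4:stousnek {conjunction}; 5:meespint {preposition,noun}; 6:meespint {preposition,noun}; 7:zriap {preposition}.
There are 32 candidate sequences in total.
Checking each against the rules leaves 8 sequences.
Count = 8.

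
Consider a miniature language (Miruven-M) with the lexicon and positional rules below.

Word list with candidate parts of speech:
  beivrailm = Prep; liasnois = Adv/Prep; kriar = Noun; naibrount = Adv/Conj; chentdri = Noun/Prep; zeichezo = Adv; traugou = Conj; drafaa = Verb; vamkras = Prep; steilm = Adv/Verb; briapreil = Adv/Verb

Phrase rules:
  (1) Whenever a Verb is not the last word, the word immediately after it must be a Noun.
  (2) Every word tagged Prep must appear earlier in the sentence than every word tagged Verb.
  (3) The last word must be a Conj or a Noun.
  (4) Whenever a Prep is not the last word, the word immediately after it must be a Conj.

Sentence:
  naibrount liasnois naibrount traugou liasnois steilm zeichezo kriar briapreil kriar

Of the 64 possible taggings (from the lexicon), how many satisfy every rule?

12

Candidates per position — 1:naibrount {Adv,Conj}; 2:liasnois {Adv,Prep}; 3:naibrount {Adv,Conj}; 4:traugou {Conj}; 5:liasnois {Adv,Prep}; 6:steilm {Adv,Verb}; 7:zeichezo {Adv}; 8:kriar {Noun}; 9:briapreil {Adv,Verb}; 10:kriar {Noun}.
There are 64 candidate sequences in total.
Checking each against the rules leaves 12 sequences.
Count = 12.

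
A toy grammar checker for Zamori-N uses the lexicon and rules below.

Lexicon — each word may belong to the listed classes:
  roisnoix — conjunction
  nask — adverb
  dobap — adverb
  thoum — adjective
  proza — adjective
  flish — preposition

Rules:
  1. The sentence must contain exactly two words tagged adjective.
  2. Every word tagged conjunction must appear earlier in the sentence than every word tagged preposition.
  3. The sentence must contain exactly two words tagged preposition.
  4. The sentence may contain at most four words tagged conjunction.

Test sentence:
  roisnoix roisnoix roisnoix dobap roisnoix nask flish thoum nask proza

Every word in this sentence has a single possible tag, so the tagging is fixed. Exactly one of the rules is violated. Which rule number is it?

3

Fixed tagging: conjunction conjunction conjunction adverb conjunction adverb preposition adjective adverb adjective.
Rule check: R1 pass, R2 pass, R3 fail, R4 pass.
Only rule 3 fails.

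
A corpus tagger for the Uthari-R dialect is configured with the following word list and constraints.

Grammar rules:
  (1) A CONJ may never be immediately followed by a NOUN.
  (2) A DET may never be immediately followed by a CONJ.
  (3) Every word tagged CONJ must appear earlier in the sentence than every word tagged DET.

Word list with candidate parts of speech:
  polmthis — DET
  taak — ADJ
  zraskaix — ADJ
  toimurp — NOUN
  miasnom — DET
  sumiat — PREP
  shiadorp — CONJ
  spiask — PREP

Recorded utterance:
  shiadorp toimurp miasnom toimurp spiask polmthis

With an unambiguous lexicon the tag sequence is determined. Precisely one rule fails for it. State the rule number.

Fixed tagging: CONJ NOUN DET NOUN PREP DET.
Applying the rules: R1 violated, R2 holds, R3 holds.
Only rule 1 fails.

1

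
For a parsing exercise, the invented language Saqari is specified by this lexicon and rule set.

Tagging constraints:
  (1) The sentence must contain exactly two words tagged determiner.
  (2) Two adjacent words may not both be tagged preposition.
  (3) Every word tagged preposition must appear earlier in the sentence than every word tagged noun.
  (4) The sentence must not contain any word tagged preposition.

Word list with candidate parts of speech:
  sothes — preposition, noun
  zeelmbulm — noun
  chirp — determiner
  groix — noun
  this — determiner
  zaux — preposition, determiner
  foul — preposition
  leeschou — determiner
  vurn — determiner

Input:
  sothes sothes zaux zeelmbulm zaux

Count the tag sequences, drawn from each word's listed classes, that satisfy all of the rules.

Candidates per position — 1:sothes {preposition,noun}; 2:sothes {preposition,noun}; 3:zaux {preposition,determiner}; 4:zeelmbulm {noun}; 5:zaux {preposition,determiner}.
There are 16 candidate sequences in total.
The sequences that satisfy every rule: noun noun determiner noun determiner.
Count = 1.

1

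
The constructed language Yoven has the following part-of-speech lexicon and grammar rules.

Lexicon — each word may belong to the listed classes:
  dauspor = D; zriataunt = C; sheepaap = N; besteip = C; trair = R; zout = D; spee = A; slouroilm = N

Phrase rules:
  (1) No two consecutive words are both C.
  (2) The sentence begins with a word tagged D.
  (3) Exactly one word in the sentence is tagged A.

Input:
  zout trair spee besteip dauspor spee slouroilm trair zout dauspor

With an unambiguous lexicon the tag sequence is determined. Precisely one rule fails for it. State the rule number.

3

Fixed tagging: D R A C D A N R D D.
Applying the rules: R1 holds, R2 holds, R3 violated.
Only rule 3 fails.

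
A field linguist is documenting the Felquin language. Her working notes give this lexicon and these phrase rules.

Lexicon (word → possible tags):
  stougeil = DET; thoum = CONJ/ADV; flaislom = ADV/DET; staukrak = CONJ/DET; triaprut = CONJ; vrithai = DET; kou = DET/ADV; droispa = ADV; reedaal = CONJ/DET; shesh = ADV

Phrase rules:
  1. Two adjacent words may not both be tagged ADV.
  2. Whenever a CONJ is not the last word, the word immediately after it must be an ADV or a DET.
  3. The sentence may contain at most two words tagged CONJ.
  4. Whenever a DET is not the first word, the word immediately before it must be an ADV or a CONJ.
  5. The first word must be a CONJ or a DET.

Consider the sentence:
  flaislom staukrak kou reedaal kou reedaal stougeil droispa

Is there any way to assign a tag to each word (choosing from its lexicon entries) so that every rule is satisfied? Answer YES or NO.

Candidates per position — 1:flaislom {ADV,DET}; 2:staukrak {CONJ,DET}; 3:kou {DET,ADV}; 4:reedaal {CONJ,DET}; 5:kou {DET,ADV}; 6:reedaal {CONJ,DET}; 7:stougeil {DET}; 8:droispa {ADV}.
One satisfying assignment: DET CONJ ADV DET ADV CONJ DET ADV.
Verifying each rule — rule 1 holds; rule 2 holds; rule 3 holds; rule 4 holds; rule 5 holds.

YES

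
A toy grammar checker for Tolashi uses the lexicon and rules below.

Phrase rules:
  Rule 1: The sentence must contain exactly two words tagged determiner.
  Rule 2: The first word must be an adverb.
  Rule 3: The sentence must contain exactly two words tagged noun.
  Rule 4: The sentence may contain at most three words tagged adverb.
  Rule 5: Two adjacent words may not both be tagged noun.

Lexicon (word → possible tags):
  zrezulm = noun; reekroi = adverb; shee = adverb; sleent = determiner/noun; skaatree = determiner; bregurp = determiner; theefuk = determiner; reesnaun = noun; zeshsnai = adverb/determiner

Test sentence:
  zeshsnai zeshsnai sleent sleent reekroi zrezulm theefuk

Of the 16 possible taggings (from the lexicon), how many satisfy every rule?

2

Candidates per position — 1:zeshsnai {adverb,determiner}; 2:zeshsnai {adverb,determiner}; 3:sleent {determiner,noun}; 4:sleent {determiner,noun}; 5:reekroi {adverb}; 6:zrezulm {noun}; 7:theefuk {determiner}.
There are 16 candidate sequences in total.
The sequences that satisfy every rule: adverb adverb determiner noun adverb noun determiner; adverb adverb noun determiner adverb noun determiner.
Count = 2.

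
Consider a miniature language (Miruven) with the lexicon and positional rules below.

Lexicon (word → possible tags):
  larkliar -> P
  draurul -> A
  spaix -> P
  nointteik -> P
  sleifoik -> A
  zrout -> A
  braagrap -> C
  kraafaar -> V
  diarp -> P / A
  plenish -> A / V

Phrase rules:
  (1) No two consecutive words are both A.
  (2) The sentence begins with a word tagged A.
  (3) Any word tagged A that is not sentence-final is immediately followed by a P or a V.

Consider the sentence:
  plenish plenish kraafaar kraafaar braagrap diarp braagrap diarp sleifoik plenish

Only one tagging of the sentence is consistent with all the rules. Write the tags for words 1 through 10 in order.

Candidates per position — 1:plenish {A,V}; 2:plenish {A,V}; 3:kraafaar {V}; 4:kraafaar {V}; 5:braagrap {C}; 6:diarp {P,A}; 7:braagrap {C}; 8:diarp {P,A}; 9:sleifoik {A}; 10:plenish {A,V}.
Word 1 cannot be V — rule 2 would then fail for every completion. It is A.
Word 2 cannot be A — rule 1 would then fail for every completion. It is V.
Word 6 cannot be A — rule 3 would then fail for every completion. It is P.
Word 8 cannot be A — rule 1 would then fail for every completion. It is P.
Word 10 cannot be A — rule 1 would then fail for every completion. It is V.
So the tagging must be: A V V V C P C P A V.
Rule-by-rule: rule 1 satisfied; rule 2 satisfied; rule 3 satisfied.

A V V V C P C P A V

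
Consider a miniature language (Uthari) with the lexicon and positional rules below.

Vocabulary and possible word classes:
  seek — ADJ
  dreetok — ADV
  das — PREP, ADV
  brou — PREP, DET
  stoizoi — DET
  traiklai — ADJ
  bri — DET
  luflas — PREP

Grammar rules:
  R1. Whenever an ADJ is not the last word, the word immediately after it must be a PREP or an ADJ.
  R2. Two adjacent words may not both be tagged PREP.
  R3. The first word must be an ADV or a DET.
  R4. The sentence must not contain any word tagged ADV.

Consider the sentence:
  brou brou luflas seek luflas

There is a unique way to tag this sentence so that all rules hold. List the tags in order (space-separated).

Candidates per position — 1:brou {PREP,DET}; 2:brou {PREP,DET}; 3:luflas {PREP}; 4:seek {ADJ}; 5:luflas {PREP}.
Position 1: PREP is ruled out by rule 3; that leaves DET.
Position 2: PREP is ruled out by rule 2; that leaves DET.
The unique satisfying tagging is: DET DET PREP ADJ PREP.
Checking: rule 1 ✓; rule 2 ✓; rule 3 ✓; rule 4 ✓.

DET DET PREP ADJ PREP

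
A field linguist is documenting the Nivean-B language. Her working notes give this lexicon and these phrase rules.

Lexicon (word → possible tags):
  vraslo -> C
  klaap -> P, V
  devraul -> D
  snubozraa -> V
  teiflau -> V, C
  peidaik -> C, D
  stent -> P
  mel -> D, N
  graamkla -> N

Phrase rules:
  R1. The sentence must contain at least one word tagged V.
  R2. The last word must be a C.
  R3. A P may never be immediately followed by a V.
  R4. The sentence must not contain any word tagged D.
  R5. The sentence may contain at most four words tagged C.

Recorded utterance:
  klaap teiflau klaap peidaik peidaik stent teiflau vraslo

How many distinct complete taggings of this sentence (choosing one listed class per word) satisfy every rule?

Candidates per position — 1:klaap {P,V}; 2:teiflau {V,C}; 3:klaap {P,V}; 4:peidaik {C,D}; 5:peidaik {C,D}; 6:stent {P}; 7:teiflau {V,C}; 8:vraslo {C}.
There are 64 candidate sequences in total.
The sequences that satisfy every rule: V V P C C P C C; V V V C C P C C.
Count = 2.

2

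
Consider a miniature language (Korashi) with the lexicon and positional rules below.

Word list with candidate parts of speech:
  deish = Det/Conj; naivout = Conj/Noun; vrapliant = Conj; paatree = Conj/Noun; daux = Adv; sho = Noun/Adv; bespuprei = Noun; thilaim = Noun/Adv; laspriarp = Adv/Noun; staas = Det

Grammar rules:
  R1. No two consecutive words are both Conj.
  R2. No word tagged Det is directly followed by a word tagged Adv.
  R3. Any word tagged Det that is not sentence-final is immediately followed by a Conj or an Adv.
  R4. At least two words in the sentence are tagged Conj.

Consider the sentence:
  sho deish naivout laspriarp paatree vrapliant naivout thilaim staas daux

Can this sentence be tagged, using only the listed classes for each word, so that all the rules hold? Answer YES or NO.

Candidates per position — 1:sho {Noun,Adv}; 2:deish {Det,Conj}; 3:naivout {Conj,Noun}; 4:laspriarp {Adv,Noun}; 5:paatree {Conj,Noun}; 6:vrapliant {Conj}; 7:naivout {Conj,Noun}; 8:thilaim {Noun,Adv}; 9:staas {Det}; 10:daux {Adv}.
Rule 2 cannot be satisfied by any choice of tags from the lexicon.
So there is no consistent tagging.

NO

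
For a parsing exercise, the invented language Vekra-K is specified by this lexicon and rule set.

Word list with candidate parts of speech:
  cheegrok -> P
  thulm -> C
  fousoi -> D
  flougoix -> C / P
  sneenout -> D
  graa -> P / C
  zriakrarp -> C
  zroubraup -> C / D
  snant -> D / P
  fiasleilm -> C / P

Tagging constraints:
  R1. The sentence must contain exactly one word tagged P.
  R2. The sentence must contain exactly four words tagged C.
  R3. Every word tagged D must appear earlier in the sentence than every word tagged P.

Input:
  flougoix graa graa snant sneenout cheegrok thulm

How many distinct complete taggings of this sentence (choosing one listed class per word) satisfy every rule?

1

Candidates per position — 1:flougoix {C,P}; 2:graa {P,C}; 3:graa {P,C}; 4:snant {D,P}; 5:sneenout {D}; 6:cheegrok {P}; 7:thulm {C}.
There are 16 candidate sequences in total.
The sequences that satisfy every rule: C C C D D P C.
Count = 1.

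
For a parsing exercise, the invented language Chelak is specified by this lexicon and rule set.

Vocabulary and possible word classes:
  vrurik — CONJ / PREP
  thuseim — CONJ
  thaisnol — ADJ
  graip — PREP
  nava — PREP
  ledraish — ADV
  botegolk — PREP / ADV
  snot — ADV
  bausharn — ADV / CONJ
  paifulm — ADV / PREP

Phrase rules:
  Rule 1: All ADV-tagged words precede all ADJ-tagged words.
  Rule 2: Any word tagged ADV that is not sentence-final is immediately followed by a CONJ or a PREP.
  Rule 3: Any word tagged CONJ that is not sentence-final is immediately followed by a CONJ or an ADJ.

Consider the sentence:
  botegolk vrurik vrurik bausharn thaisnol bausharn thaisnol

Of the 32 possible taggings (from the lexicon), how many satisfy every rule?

Candidates per position — 1:botegolk {PREP,ADV}; 2:vrurik {CONJ,PREP}; 3:vrurik {CONJ,PREP}; 4:bausharn {ADV,CONJ}; 5:thaisnol {ADJ}; 6:bausharn {ADV,CONJ}; 7:thaisnol {ADJ}.
There are 32 candidate sequences in total.
Checking each against the rules leaves 6 sequences.
Count = 6.

6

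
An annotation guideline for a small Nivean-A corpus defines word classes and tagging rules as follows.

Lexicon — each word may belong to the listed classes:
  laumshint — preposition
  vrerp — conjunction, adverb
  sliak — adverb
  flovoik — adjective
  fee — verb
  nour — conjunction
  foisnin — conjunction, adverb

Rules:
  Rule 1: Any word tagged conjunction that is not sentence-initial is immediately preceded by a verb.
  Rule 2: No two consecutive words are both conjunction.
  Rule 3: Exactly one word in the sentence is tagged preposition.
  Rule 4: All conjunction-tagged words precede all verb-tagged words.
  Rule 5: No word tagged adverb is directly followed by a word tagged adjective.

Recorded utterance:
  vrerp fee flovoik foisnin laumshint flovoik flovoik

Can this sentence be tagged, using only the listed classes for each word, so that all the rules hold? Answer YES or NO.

YES

Candidates per position — 1:vrerp {conjunction,adverb}; 2:fee {verb}; 3:flovoik {adjective}; 4:foisnin {conjunction,adverb}; 5:laumshint {preposition}; 6:flovoik {adjective}; 7:flovoik {adjective}.
One satisfying assignment: adverb verb adjective adverb preposition adjective adjective.
Checking: rule 1 satisfied; rule 2 satisfied; rule 3 satisfied; rule 4 satisfied; rule 5 satisfied.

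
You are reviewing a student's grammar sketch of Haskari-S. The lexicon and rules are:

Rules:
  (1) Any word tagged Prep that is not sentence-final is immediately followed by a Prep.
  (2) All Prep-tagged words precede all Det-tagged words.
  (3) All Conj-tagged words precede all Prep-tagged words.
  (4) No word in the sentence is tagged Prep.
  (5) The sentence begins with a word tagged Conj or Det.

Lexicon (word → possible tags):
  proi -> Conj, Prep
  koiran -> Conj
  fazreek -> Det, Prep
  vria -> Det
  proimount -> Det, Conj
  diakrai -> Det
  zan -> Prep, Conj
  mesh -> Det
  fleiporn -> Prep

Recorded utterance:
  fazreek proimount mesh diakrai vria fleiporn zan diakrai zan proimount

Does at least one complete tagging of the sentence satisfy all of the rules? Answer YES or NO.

NO

Candidates per position — 1:fazreek {Det,Prep}; 2:proimount {Det,Conj}; 3:mesh {Det}; 4:diakrai {Det}; 5:vria {Det}; 6:fleiporn {Prep}; 7:zan {Prep,Conj}; 8:diakrai {Det}; 9:zan {Prep,Conj}; 10:proimount {Det,Conj}.
Rule 1 cannot be satisfied by any choice of tags from the lexicon.
So there is no consistent tagging.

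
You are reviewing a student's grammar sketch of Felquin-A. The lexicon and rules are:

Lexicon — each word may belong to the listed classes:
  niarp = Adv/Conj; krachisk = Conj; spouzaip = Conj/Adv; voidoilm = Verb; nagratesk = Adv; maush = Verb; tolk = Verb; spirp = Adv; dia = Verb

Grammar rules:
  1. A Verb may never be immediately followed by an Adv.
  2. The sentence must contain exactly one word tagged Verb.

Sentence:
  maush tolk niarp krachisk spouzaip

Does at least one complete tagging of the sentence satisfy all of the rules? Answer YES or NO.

Candidates per position — 1:maush {Verb}; 2:tolk {Verb}; 3:niarp {Adv,Conj}; 4:krachisk {Conj}; 5:spouzaip {Conj,Adv}.
Rule 2 cannot be satisfied by any choice of tags from the lexicon.
So there is no consistent tagging.

NO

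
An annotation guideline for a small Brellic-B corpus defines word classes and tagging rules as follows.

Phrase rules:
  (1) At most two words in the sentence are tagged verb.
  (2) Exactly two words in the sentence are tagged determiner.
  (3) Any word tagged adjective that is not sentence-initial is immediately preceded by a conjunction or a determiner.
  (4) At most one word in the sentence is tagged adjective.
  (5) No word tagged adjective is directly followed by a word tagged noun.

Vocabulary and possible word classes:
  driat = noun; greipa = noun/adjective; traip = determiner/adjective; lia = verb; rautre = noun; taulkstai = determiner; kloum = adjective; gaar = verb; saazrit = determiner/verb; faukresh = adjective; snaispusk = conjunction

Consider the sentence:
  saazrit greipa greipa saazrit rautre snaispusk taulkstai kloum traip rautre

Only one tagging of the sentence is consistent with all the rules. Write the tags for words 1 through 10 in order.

verb noun noun verb noun conjunction determiner adjective determiner noun

Candidates per position — 1:saazrit {determiner,verb}; 2:greipa {noun,adjective}; 3:greipa {noun,adjective}; 4:saazrit {determiner,verb}; 5:rautre {noun}; 6:snaispusk {conjunction}; 7:taulkstai {determiner}; 8:kloum {adjective}; 9:traip {determiner,adjective}; 10:rautre {noun}.
If word 2 were adjective, no tagging could satisfy rule 4; so word 2 is noun.
If word 3 were adjective, no tagging could satisfy rule 3; so word 3 is noun.
If word 9 were adjective, no tagging could satisfy rule 3; so word 9 is determiner.
If word 1 were determiner, no tagging could satisfy rule 2; so word 1 is verb.
If word 4 were determiner, no tagging could satisfy rule 2; so word 4 is verb.
The unique satisfying tagging is: verb noun noun verb noun conjunction determiner adjective determiner noun.
Rule-by-rule: rule 1 holds; rule 2 holds; rule 3 holds; rule 4 holds; rule 5 holds.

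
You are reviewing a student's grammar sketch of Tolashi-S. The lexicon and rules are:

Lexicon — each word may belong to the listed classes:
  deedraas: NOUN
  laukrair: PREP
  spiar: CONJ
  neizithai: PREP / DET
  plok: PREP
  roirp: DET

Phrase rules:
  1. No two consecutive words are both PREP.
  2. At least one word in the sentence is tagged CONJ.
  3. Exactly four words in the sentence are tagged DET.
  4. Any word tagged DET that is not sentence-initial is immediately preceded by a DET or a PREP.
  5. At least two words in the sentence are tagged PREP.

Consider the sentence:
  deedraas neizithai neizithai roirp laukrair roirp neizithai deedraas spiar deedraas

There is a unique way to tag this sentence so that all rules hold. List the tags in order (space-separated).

Candidates per position — 1:deedraas {NOUN}; 2:neizithai {PREP,DET}; 3:neizithai {PREP,DET}; 4:roirp {DET}; 5:laukrair {PREP}; 6:roirp {DET}; 7:neizithai {PREP,DET}; 8:deedraas {NOUN}; 9:spiar {CONJ}; 10:deedraas {NOUN}.
Position 2: tagging it DET would leave rule 4 unsatisfiable, so it must be PREP.
Position 3: tagging it PREP would leave rule 1 unsatisfiable, so it must be DET.
Position 7: tagging it PREP would leave rule 3 unsatisfiable, so it must be DET.
So the tagging must be: NOUN PREP DET DET PREP DET DET NOUN CONJ NOUN.
Check: rule 1 ✓; rule 2 ✓; rule 3 ✓; rule 4 ✓; rule 5 ✓.

NOUN PREP DET DET PREP DET DET NOUN CONJ NOUN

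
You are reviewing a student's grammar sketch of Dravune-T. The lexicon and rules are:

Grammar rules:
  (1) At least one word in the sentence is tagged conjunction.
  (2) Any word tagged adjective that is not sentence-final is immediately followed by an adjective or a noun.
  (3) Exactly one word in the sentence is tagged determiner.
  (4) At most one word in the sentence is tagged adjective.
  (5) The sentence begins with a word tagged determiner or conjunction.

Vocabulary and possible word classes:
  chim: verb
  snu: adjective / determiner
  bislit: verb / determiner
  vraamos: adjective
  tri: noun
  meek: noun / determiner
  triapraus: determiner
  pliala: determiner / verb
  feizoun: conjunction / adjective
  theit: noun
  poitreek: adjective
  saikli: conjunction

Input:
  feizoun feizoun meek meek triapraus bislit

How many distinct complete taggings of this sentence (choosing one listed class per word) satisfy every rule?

Candidates per position — 1:feizoun {conjunction,adjective}; 2:feizoun {conjunction,adjective}; 3:meek {noun,determiner}; 4:meek {noun,determiner}; 5:triapraus {determiner}; 6:bislit {verb,determiner}.
There are 32 candidate sequences in total.
The sequences that satisfy every rule: conjunction conjunction noun noun determiner verb; conjunction adjective noun noun determiner verb.
Count = 2.

2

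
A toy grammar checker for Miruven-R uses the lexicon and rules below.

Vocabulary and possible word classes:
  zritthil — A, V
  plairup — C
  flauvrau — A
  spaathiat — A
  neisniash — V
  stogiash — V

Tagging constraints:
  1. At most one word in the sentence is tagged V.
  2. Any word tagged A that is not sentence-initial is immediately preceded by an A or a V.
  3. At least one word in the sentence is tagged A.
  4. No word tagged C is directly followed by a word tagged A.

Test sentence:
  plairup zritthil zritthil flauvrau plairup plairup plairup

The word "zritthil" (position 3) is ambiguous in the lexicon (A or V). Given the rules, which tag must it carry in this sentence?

A

Candidates per position — 1:plairup {C}; 2:zritthil {A,V}; 3:zritthil {A,V}; 4:flauvrau {A}; 5:plairup {C}; 6:plairup {C}; 7:plairup {C}.
If word 2 were A, no tagging could satisfy rule 2; so word 2 is V.
If word 3 were V, no tagging could satisfy rule 1; so word 3 is A.
So the tagging must be: C V A A C C C.
Rule-by-rule: rule 1 ok; rule 2 ok; rule 3 ok; rule 4 ok.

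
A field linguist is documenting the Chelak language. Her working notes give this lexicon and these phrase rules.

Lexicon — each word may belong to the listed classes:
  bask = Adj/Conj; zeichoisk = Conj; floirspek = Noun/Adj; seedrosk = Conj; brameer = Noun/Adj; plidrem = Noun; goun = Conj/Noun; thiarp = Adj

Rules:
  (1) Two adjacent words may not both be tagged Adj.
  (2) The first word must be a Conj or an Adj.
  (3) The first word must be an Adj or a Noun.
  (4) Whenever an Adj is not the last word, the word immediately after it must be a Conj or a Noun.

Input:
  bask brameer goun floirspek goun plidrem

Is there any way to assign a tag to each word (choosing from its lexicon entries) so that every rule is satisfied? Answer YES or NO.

YES

Candidates per position — 1:bask {Adj,Conj}; 2:brameer {Noun,Adj}; 3:goun {Conj,Noun}; 4:floirspek {Noun,Adj}; 5:goun {Conj,Noun}; 6:plidrem {Noun}.
One satisfying assignment: Adj Noun Noun Adj Noun Noun.
Rule-by-rule: rule 1 ✓; rule 2 ✓; rule 3 ✓; rule 4 ✓.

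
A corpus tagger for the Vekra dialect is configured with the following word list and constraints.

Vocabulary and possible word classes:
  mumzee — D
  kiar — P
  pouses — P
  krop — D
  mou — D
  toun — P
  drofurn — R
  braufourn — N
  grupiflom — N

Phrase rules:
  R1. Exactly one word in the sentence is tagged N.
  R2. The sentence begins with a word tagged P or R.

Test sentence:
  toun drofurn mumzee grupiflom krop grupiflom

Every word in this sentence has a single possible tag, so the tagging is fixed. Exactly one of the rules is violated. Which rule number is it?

Fixed tagging: P R D N D N.
Applying the rules: R1 fail, R2 pass.
Only rule 1 fails.

1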